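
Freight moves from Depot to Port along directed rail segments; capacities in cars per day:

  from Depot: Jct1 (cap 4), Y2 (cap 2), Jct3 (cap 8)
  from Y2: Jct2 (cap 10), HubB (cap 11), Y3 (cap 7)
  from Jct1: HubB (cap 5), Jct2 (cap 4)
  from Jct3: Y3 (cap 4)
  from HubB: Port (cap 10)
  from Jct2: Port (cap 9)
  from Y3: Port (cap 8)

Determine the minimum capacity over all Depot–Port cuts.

10

Augment Depot→Y2→HubB→Port: bottleneck 2, flow now 2.
Augment Depot→Jct1→HubB→Port: bottleneck 4, flow now 6.
Augment Depot→Jct3→Y3→Port: bottleneck 4, flow now 10.
No augmenting path remains; maximum flow = 10.
By max-flow min-cut, the minimum cut capacity equals the max flow.
In the residual graph, reachable from Depot: {Depot, Jct3}.
Min-cut edges: Depot→Y2 (2), Depot→Jct1 (4), Jct3→Y3 (4); capacity 2 + 4 + 4 = 10.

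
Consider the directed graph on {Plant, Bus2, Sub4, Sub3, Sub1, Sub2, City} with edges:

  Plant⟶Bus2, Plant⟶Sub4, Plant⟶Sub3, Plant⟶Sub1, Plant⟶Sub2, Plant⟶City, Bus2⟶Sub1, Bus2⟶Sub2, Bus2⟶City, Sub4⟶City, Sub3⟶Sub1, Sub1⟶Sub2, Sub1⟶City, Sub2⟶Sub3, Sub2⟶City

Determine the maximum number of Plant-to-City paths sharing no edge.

Assign every edge capacity 1; by Menger, the answer equals the max flow.
Path Plant→City (+1); total 1.
Path Plant→Bus2→City (+1); total 2.
Path Plant→Sub4→City (+1); total 3.
Path Plant→Sub1→City (+1); total 4.
Path Plant→Sub2→City (+1); total 5.
No residual Plant→City path; max flow = 5.
Certifying cut of size 5: {Plant→Bus2, Plant→City, Plant→Sub4, Sub1→City, Sub2→City}.

5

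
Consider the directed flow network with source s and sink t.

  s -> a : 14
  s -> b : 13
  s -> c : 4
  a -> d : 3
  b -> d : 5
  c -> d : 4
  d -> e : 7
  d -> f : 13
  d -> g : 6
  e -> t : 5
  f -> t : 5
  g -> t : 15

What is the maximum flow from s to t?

Augment s→a→d→e→t: bottleneck 3, flow now 3.
Augment s→b→d→e→t: bottleneck 2, flow now 5.
Augment s→b→d→f→t: bottleneck 3, flow now 8.
Augment s→c→d→f→t: bottleneck 2, flow now 10.
Augment s→c→d→g→t: bottleneck 2, flow now 12.
No augmenting path remains; maximum flow = 12.
In the residual graph, reachable from s: {s, a, b}.
Min-cut edges: s→c (4), a→d (3), b→d (5); capacity 4 + 3 + 5 = 12.
This cut is saturated, so no flow can exceed 12.

12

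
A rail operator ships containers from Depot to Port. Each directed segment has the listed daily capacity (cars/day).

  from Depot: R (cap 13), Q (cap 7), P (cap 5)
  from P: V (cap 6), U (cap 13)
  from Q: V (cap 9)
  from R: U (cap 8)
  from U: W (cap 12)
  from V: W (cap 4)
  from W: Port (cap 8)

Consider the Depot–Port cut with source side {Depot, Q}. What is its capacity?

Edges leaving {Depot, Q}: Depot→P (5), Depot→R (13), Q→V (9).
Cut capacity = 5 + 13 + 9 = 27.

27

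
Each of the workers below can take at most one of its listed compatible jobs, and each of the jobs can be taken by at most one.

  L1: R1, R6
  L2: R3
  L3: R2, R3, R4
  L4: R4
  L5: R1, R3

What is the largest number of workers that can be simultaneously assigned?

Unit-capacity flow: source→left, listed edges, right→sink; max matching = max flow.
Augmenting path L1→R1 (+1); matched 1.
Augmenting path L2→R3 (+1); matched 2.
Augmenting path L3→R2 (+1); matched 3.
Augmenting path L4→R4 (+1); matched 4.
Augmenting path L5→R1→L1→R6 (+1); matched 5.
No augmenting path remains; maximum matching = 5.
König certificate: {L1, L2, L3, L4, L5} is a vertex cover of size 5 (every listed pair touches it), so no matching can be larger.

5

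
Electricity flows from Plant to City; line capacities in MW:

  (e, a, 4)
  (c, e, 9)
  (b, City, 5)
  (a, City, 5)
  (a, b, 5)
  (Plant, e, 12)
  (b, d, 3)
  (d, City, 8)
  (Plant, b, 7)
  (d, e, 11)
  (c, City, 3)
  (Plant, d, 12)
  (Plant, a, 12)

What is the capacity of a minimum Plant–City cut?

18

Augment Plant→a→City: bottleneck 5, flow now 5.
Augment Plant→b→City: bottleneck 5, flow now 10.
Augment Plant→d→City: bottleneck 8, flow now 18.
No augmenting path remains; maximum flow = 18.
By max-flow min-cut, the minimum cut capacity equals the max flow.
In the residual graph, reachable from Plant: {Plant, a, b, d, e}.
Min-cut edges: a→City (5), b→City (5), d→City (8); capacity 5 + 5 + 8 = 18.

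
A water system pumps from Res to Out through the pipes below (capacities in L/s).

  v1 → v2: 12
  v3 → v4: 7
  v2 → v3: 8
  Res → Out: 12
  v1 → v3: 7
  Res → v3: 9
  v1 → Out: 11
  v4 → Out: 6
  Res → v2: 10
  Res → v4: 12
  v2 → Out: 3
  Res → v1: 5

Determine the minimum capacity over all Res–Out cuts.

Augment Res→Out: bottleneck 12, flow now 12.
Augment Res→v1→Out: bottleneck 5, flow now 17.
Augment Res→v2→Out: bottleneck 3, flow now 20.
Augment Res→v4→Out: bottleneck 6, flow now 26.
No augmenting path remains; maximum flow = 26.
By max-flow min-cut, the minimum cut capacity equals the max flow.
In the residual graph, reachable from Res: {Res, v2, v3, v4}.
Min-cut edges: Res→v1 (5), Res→Out (12), v2→Out (3), v4→Out (6); capacity 5 + 12 + 3 + 6 = 26.

26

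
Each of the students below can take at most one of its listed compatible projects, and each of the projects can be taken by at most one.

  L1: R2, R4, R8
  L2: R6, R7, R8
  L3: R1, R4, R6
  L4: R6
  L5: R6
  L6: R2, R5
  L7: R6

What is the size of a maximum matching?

Unit-capacity flow: source→left, listed edges, right→sink; max matching = max flow.
Augmenting path L1→R2 (+1); matched 1.
Augmenting path L2→R6 (+1); matched 2.
Augmenting path L3→R1 (+1); matched 3.
Augmenting path L6→R5 (+1); matched 4.
Augmenting path L4→R6→L2→R7 (+1); matched 5.
No augmenting path remains; maximum matching = 5.
König certificate: {L1, L2, L3, L6, R6} is a vertex cover of size 5 (every listed pair touches it), so no matching can be larger.

5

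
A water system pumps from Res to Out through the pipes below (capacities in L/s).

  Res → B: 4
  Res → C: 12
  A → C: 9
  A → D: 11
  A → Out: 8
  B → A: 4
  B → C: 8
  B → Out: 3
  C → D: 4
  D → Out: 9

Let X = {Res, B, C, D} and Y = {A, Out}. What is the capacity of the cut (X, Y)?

Edges leaving {Res, B, C, D}: B→A (4), B→Out (3), D→Out (9).
Cut capacity = 4 + 3 + 9 = 16.

16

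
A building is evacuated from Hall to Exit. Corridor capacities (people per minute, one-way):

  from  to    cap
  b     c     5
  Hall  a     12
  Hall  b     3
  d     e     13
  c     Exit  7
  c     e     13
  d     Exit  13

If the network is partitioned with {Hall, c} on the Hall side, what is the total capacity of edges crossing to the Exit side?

Edges leaving {Hall, c}: Hall→a (12), Hall→b (3), c→e (13), c→Exit (7).
Cut capacity = 12 + 3 + 13 + 7 = 35.

35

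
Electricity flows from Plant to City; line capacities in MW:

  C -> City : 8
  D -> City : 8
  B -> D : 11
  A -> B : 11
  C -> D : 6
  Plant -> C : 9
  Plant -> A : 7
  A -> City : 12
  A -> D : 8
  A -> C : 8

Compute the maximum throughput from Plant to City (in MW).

Augment Plant→A→City: bottleneck 7, flow now 7.
Augment Plant→C→City: bottleneck 8, flow now 15.
Augment Plant→C→D→City: bottleneck 1, flow now 16.
No augmenting path remains; maximum flow = 16.
In the residual graph, reachable from Plant: {Plant}.
Min-cut edges: Plant→A (7), Plant→C (9); capacity 7 + 9 = 16.
This cut is saturated, so no flow can exceed 16.

16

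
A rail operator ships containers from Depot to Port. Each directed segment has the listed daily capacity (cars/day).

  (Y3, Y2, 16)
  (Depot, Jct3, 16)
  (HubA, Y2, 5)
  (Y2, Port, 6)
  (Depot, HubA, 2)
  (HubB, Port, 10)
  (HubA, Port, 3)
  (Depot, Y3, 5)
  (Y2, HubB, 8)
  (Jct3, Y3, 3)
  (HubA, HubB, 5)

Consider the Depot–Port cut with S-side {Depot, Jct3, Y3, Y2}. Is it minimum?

Given cut capacity: 2 + 8 + 6 = 16.
Augment Depot→HubA→Port: bottleneck 2, flow now 2.
Augment Depot→Y3→Y2→Port: bottleneck 5, flow now 7.
Augment Depot→Jct3→Y3→Y2→Port: bottleneck 1, flow now 8.
Augment Depot→Jct3→Y3→Y2→HubB→Port: bottleneck 2, flow now 10.
No augmenting path remains; maximum flow = 10.
In the residual graph, reachable from Depot: {Depot, Jct3}.
Min-cut edges: Depot→HubA (2), Depot→Y3 (5), Jct3→Y3 (3); capacity 2 + 5 + 3 = 10.
Cut capacity 16 exceeds the max flow 10, so it is not minimum.

No — its capacity is 16, but the minimum cut has capacity 10.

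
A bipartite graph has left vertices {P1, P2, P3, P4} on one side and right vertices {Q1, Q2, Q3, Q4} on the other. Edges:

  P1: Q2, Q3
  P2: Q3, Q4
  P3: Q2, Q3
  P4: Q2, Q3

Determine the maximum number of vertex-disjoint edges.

3

Unit-capacity flow: source→left, listed edges, right→sink; max matching = max flow.
Augmenting path P1→Q2 (+1); matched 1.
Augmenting path P2→Q3 (+1); matched 2.
Augmenting path P3→Q3→P2→Q4 (+1); matched 3.
No augmenting path remains; maximum matching = 3.
König certificate: {P2, Q2, Q3} is a vertex cover of size 3 (every listed pair touches it), so no matching can be larger.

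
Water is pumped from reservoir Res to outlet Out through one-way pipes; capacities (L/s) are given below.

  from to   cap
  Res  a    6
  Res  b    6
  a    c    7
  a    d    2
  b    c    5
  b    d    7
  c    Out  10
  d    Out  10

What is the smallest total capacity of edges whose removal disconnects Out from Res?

Augment Res→a→c→Out: bottleneck 6, flow now 6.
Augment Res→b→c→Out: bottleneck 4, flow now 10.
Augment Res→b→d→Out: bottleneck 2, flow now 12.
No augmenting path remains; maximum flow = 12.
By max-flow min-cut, the minimum cut capacity equals the max flow.
In the residual graph, reachable from Res: {Res}.
Min-cut edges: Res→a (6), Res→b (6); capacity 6 + 6 = 12.

12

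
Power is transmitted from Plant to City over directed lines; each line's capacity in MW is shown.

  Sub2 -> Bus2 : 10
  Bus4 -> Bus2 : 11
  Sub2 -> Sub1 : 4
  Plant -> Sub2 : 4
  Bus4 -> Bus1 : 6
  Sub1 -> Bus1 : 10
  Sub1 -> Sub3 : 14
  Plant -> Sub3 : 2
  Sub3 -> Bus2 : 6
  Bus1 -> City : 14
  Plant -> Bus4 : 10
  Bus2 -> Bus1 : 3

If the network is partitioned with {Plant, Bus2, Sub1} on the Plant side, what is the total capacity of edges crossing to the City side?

Edges leaving {Plant, Bus2, Sub1}: Plant→Sub3 (2), Plant→Sub2 (4), Plant→Bus4 (10), Bus2→Bus1 (3), Sub1→Sub3 (14), Sub1→Bus1 (10).
Cut capacity = 2 + 4 + 10 + 3 + 14 + 10 = 43.

43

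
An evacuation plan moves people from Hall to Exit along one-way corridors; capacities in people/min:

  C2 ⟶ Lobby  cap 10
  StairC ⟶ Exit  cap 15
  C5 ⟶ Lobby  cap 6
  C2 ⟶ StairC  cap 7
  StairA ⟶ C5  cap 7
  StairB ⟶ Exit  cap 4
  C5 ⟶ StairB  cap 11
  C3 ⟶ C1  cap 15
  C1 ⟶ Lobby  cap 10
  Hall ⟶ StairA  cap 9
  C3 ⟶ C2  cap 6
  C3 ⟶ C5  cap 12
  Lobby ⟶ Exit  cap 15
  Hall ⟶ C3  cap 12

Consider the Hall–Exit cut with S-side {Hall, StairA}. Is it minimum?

Given cut capacity: 12 + 7 = 19.
Augment Hall→StairA→C5→StairB→Exit: bottleneck 4, flow now 4.
Augment Hall→StairA→C5→Lobby→Exit: bottleneck 3, flow now 7.
Augment Hall→C3→C2→StairC→Exit: bottleneck 6, flow now 13.
Augment Hall→C3→C5→Lobby→Exit: bottleneck 3, flow now 16.
Augment Hall→C3→C1→Lobby→Exit: bottleneck 3, flow now 19.
No augmenting path remains; maximum flow = 19.
Cut capacity 19 equals the max flow, so it is a minimum cut.

Yes — it is a minimum cut (capacity 19).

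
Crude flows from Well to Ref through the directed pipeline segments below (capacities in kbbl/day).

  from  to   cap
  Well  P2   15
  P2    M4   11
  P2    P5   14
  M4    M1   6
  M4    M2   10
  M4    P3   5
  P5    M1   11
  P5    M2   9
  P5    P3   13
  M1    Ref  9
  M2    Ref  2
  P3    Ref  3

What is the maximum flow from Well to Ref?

14

Augment Well→P2→M4→M1→Ref: bottleneck 6, flow now 6.
Augment Well→P2→M4→M2→Ref: bottleneck 2, flow now 8.
Augment Well→P2→M4→P3→Ref: bottleneck 3, flow now 11.
Augment Well→P2→P5→M1→Ref: bottleneck 3, flow now 14.
No augmenting path remains; maximum flow = 14.
In the residual graph, reachable from Well: {Well, P2, M4, P5, M1, M2, P3}.
Min-cut edges: M1→Ref (9), M2→Ref (2), P3→Ref (3); capacity 9 + 2 + 3 = 14.
This cut is saturated, so no flow can exceed 14.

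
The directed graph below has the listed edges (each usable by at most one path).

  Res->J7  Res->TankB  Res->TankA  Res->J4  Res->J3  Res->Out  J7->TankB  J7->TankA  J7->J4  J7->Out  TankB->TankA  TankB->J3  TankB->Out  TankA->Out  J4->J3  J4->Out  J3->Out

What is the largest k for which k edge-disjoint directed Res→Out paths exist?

Assign every edge capacity 1; by Menger, the answer equals the max flow.
Path Res→Out (+1); total 1.
Path Res→J7→Out (+1); total 2.
Path Res→TankB→Out (+1); total 3.
Path Res→TankA→Out (+1); total 4.
Path Res→J4→Out (+1); total 5.
Path Res→J3→Out (+1); total 6.
No residual Res→Out path; max flow = 6.
Certifying cut of size 6: {Res→J3, Res→J4, Res→J7, Res→Out, Res→TankA, Res→TankB}.

6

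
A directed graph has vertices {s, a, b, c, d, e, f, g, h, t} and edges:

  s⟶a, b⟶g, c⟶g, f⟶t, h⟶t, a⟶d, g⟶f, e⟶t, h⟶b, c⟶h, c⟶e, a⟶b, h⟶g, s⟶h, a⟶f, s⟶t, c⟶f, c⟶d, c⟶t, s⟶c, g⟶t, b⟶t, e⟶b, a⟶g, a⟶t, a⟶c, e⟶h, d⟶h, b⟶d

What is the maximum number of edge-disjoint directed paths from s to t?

4

Assign every edge capacity 1; by Menger, the answer equals the max flow.
Path s→t (+1); total 1.
Path s→a→t (+1); total 2.
Path s→c→t (+1); total 3.
Path s→h→t (+1); total 4.
No residual s→t path; max flow = 4.
Certifying cut of size 4: {s→a, s→c, s→h, s→t}.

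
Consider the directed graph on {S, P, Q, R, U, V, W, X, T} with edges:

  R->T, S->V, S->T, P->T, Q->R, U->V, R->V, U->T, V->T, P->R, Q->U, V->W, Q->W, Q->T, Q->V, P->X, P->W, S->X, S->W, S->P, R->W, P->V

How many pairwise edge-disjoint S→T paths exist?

Assign every edge capacity 1; by Menger, the answer equals the max flow.
Path S→T (+1); total 1.
Path S→P→T (+1); total 2.
Path S→V→T (+1); total 3.
No residual S→T path; max flow = 3.
Certifying cut of size 3: {S→P, S→T, S→V}.

3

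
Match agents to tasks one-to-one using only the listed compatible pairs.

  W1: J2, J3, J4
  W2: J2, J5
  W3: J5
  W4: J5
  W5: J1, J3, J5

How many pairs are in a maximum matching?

Unit-capacity flow: source→left, listed edges, right→sink; max matching = max flow.
Augmenting path W1→J2 (+1); matched 1.
Augmenting path W2→J5 (+1); matched 2.
Augmenting path W5→J1 (+1); matched 3.
Augmenting path W3→J5→W2→J2→W1→J3 (+1); matched 4.
No augmenting path remains; maximum matching = 4.
König certificate: {W1, W2, W5, J5} is a vertex cover of size 4 (every listed pair touches it), so no matching can be larger.

4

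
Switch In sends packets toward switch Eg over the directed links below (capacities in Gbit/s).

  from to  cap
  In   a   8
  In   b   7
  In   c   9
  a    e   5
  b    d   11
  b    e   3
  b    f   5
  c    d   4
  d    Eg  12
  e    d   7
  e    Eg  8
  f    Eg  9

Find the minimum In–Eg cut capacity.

Augment In→a→e→Eg: bottleneck 5, flow now 5.
Augment In→b→d→Eg: bottleneck 7, flow now 12.
Augment In→c→d→Eg: bottleneck 4, flow now 16.
No augmenting path remains; maximum flow = 16.
By max-flow min-cut, the minimum cut capacity equals the max flow.
In the residual graph, reachable from In: {In, a, c}.
Min-cut edges: In→b (7), a→e (5), c→d (4); capacity 7 + 5 + 4 = 16.

16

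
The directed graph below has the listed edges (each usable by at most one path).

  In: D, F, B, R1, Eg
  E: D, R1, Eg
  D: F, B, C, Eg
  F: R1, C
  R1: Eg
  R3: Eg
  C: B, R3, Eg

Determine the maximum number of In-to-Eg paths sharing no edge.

4

Assign every edge capacity 1; by Menger, the answer equals the max flow.
Path In→Eg (+1); total 1.
Path In→D→Eg (+1); total 2.
Path In→R1→Eg (+1); total 3.
Path In→F→C→Eg (+1); total 4.
No residual In→Eg path; max flow = 4.
Certifying cut of size 4: {In→D, In→Eg, In→F, In→R1}.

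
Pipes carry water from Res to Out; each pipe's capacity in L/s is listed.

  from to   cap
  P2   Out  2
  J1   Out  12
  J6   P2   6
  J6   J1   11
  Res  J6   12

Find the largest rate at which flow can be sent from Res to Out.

Augment Res→J6→P2→Out: bottleneck 2, flow now 2.
Augment Res→J6→J1→Out: bottleneck 10, flow now 12.
No augmenting path remains; maximum flow = 12.
In the residual graph, reachable from Res: {Res}.
Min-cut edges: Res→J6 (12); capacity 12 = 12.
This cut is saturated, so no flow can exceed 12.

12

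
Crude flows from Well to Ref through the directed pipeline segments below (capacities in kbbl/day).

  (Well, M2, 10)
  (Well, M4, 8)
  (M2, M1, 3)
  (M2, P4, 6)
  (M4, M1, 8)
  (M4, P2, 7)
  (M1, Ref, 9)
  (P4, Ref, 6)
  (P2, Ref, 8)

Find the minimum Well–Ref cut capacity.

17

Augment Well→M2→M1→Ref: bottleneck 3, flow now 3.
Augment Well→M2→P4→Ref: bottleneck 6, flow now 9.
Augment Well→M4→M1→Ref: bottleneck 6, flow now 15.
Augment Well→M4→P2→Ref: bottleneck 2, flow now 17.
No augmenting path remains; maximum flow = 17.
By max-flow min-cut, the minimum cut capacity equals the max flow.
In the residual graph, reachable from Well: {Well, M2}.
Min-cut edges: Well→M4 (8), M2→M1 (3), M2→P4 (6); capacity 8 + 3 + 6 = 17.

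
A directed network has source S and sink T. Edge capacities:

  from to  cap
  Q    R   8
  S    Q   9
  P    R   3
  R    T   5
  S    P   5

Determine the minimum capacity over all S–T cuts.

5

Augment S→P→R→T: bottleneck 3, flow now 3.
Augment S→Q→R→T: bottleneck 2, flow now 5.
No augmenting path remains; maximum flow = 5.
By max-flow min-cut, the minimum cut capacity equals the max flow.
In the residual graph, reachable from S: {S, P, Q, R}.
Min-cut edges: R→T (5); capacity 5 = 5.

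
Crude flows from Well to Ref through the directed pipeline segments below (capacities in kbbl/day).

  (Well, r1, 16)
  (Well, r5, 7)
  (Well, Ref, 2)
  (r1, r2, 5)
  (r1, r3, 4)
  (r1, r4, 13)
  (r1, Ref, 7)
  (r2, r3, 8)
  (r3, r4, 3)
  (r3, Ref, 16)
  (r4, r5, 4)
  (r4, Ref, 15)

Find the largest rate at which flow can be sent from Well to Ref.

Augment Well→Ref: bottleneck 2, flow now 2.
Augment Well→r1→Ref: bottleneck 7, flow now 9.
Augment Well→r1→r3→Ref: bottleneck 4, flow now 13.
Augment Well→r1→r4→Ref: bottleneck 5, flow now 18.
No augmenting path remains; maximum flow = 18.
In the residual graph, reachable from Well: {Well, r5}.
Min-cut edges: Well→r1 (16), Well→Ref (2); capacity 16 + 2 = 18.
This cut is saturated, so no flow can exceed 18.

18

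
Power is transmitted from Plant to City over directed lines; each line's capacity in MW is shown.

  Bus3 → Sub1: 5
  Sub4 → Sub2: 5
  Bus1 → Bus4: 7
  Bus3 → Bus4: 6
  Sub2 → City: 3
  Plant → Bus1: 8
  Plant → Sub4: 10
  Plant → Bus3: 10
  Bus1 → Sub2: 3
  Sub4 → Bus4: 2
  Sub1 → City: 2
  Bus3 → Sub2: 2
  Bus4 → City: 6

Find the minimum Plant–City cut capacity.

11

Augment Plant→Bus1→Sub2→City: bottleneck 3, flow now 3.
Augment Plant→Bus1→Bus4→City: bottleneck 5, flow now 8.
Augment Plant→Bus3→Sub1→City: bottleneck 2, flow now 10.
Augment Plant→Bus3→Bus4→City: bottleneck 1, flow now 11.
No augmenting path remains; maximum flow = 11.
By max-flow min-cut, the minimum cut capacity equals the max flow.
In the residual graph, reachable from Plant: {Plant, Bus1, Bus3, Sub4, Sub2, Sub1, Bus4}.
Min-cut edges: Sub2→City (3), Sub1→City (2), Bus4→City (6); capacity 3 + 2 + 6 = 11.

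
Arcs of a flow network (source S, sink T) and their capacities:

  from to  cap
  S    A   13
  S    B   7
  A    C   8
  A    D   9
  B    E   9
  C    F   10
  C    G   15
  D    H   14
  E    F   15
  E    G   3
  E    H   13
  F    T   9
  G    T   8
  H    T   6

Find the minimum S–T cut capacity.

20

Augment S→A→C→F→T: bottleneck 8, flow now 8.
Augment S→A→D→H→T: bottleneck 5, flow now 13.
Augment S→B→E→F→T: bottleneck 1, flow now 14.
Augment S→B→E→G→T: bottleneck 3, flow now 17.
Augment S→B→E→H→T: bottleneck 1, flow now 18.
Augment S→B→E→F→C→G→T: bottleneck 2, flow now 20. (uses reverse residual edge)
No augmenting path remains; maximum flow = 20.
By max-flow min-cut, the minimum cut capacity equals the max flow.
In the residual graph, reachable from S: {S}.
Min-cut edges: S→A (13), S→B (7); capacity 13 + 7 = 20.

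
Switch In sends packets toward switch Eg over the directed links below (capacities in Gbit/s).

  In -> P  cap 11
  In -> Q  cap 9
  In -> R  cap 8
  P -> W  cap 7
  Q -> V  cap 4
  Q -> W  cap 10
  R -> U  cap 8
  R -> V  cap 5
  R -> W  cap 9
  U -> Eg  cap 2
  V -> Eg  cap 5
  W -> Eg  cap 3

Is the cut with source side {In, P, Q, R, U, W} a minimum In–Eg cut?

Given cut capacity: 4 + 5 + 2 + 3 = 14.
Augment In→P→W→Eg: bottleneck 3, flow now 3.
Augment In→Q→V→Eg: bottleneck 4, flow now 7.
Augment In→R→U→Eg: bottleneck 2, flow now 9.
Augment In→R→V→Eg: bottleneck 1, flow now 10.
No augmenting path remains; maximum flow = 10.
In the residual graph, reachable from In: {In, P, Q, R, U, V, W}.
Min-cut edges: U→Eg (2), V→Eg (5), W→Eg (3); capacity 2 + 5 + 3 = 10.
Cut capacity 14 exceeds the max flow 10, so it is not minimum.

No — its capacity is 14, but the minimum cut has capacity 10.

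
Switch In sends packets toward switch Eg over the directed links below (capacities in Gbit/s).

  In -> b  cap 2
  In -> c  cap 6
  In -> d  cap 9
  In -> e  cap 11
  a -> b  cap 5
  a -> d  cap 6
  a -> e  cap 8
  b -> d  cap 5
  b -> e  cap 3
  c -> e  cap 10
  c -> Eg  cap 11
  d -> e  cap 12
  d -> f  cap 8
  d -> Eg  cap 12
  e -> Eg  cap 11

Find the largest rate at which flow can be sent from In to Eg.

Augment In→c→Eg: bottleneck 6, flow now 6.
Augment In→d→Eg: bottleneck 9, flow now 15.
Augment In→e→Eg: bottleneck 11, flow now 26.
Augment In→b→d→Eg: bottleneck 2, flow now 28.
No augmenting path remains; maximum flow = 28.
In the residual graph, reachable from In: {In}.
Min-cut edges: In→b (2), In→c (6), In→d (9), In→e (11); capacity 2 + 6 + 9 + 11 = 28.
This cut is saturated, so no flow can exceed 28.

28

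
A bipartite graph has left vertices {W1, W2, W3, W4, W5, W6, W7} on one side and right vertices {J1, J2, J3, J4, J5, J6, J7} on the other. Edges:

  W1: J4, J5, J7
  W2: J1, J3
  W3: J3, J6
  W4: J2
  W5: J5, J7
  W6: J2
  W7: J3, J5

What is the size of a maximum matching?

Unit-capacity flow: source→left, listed edges, right→sink; max matching = max flow.
Augmenting path W1→J4 (+1); matched 1.
Augmenting path W2→J1 (+1); matched 2.
Augmenting path W3→J3 (+1); matched 3.
Augmenting path W4→J2 (+1); matched 4.
Augmenting path W5→J5 (+1); matched 5.
Augmenting path W7→J3→W3→J6 (+1); matched 6.
No augmenting path remains; maximum matching = 6.
König certificate: {W1, W2, W3, W5, W7, J2} is a vertex cover of size 6 (every listed pair touches it), so no matching can be larger.

6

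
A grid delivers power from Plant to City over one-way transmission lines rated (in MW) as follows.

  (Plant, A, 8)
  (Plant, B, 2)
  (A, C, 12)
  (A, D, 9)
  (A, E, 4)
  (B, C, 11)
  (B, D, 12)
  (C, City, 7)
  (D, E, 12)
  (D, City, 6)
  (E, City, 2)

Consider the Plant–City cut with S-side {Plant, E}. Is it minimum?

Given cut capacity: 8 + 2 + 2 = 12.
Augment Plant→A→C→City: bottleneck 7, flow now 7.
Augment Plant→A→D→City: bottleneck 1, flow now 8.
Augment Plant→B→D→City: bottleneck 2, flow now 10.
No augmenting path remains; maximum flow = 10.
In the residual graph, reachable from Plant: {Plant}.
Min-cut edges: Plant→A (8), Plant→B (2); capacity 8 + 2 = 10.
Cut capacity 12 exceeds the max flow 10, so it is not minimum.

No — its capacity is 12, but the minimum cut has capacity 10.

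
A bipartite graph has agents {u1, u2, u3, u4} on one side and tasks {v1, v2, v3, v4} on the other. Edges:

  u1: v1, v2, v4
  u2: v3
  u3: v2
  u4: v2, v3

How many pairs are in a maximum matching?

Unit-capacity flow: source→left, listed edges, right→sink; max matching = max flow.
Augmenting path u1→v1 (+1); matched 1.
Augmenting path u2→v3 (+1); matched 2.
Augmenting path u3→v2 (+1); matched 3.
No augmenting path remains; maximum matching = 3.
König certificate: {u1, v2, v3} is a vertex cover of size 3 (every listed pair touches it), so no matching can be larger.

3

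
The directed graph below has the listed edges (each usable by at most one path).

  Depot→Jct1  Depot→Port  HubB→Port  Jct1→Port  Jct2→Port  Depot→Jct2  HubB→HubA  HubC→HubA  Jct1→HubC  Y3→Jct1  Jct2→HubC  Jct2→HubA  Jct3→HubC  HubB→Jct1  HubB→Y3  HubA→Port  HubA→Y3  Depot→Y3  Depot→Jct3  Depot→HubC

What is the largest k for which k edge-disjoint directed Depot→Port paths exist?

4

Assign every edge capacity 1; by Menger, the answer equals the max flow.
Path Depot→Port (+1); total 1.
Path Depot→Jct2→Port (+1); total 2.
Path Depot→Jct1→Port (+1); total 3.
Path Depot→HubC→HubA→Port (+1); total 4.
No residual Depot→Port path; max flow = 4.
Certifying cut of size 4: {Depot→Jct2, Depot→Port, HubC→HubA, Jct1→Port}.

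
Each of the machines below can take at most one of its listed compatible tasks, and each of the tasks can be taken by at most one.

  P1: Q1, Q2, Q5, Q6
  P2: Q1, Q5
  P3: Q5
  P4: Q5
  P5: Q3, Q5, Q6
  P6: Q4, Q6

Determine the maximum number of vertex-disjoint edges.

Unit-capacity flow: source→left, listed edges, right→sink; max matching = max flow.
Augmenting path P1→Q1 (+1); matched 1.
Augmenting path P2→Q5 (+1); matched 2.
Augmenting path P5→Q3 (+1); matched 3.
Augmenting path P6→Q4 (+1); matched 4.
Augmenting path P3→Q5→P2→Q1→P1→Q2 (+1); matched 5.
No augmenting path remains; maximum matching = 5.
König certificate: {P1, P2, P5, P6, Q5} is a vertex cover of size 5 (every listed pair touches it), so no matching can be larger.

5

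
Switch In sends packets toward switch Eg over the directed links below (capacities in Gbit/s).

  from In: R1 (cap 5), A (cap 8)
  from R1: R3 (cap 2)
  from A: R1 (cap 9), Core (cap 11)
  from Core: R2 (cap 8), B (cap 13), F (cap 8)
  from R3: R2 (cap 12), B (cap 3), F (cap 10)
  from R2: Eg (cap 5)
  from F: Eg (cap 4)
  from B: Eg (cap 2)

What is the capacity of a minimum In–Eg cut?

Augment In→R1→R3→R2→Eg: bottleneck 2, flow now 2.
Augment In→A→Core→R2→Eg: bottleneck 3, flow now 5.
Augment In→A→Core→F→Eg: bottleneck 4, flow now 9.
Augment In→A→Core→B→Eg: bottleneck 1, flow now 10.
No augmenting path remains; maximum flow = 10.
By max-flow min-cut, the minimum cut capacity equals the max flow.
In the residual graph, reachable from In: {In, R1}.
Min-cut edges: In→A (8), R1→R3 (2); capacity 8 + 2 = 10.

10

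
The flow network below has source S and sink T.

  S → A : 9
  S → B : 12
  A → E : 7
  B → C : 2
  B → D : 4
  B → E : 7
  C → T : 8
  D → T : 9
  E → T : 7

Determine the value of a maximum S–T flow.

13

Augment S→A→E→T: bottleneck 7, flow now 7.
Augment S→B→C→T: bottleneck 2, flow now 9.
Augment S→B→D→T: bottleneck 4, flow now 13.
No augmenting path remains; maximum flow = 13.
In the residual graph, reachable from S: {S, A, B, E}.
Min-cut edges: B→C (2), B→D (4), E→T (7); capacity 2 + 4 + 7 = 13.
This cut is saturated, so no flow can exceed 13.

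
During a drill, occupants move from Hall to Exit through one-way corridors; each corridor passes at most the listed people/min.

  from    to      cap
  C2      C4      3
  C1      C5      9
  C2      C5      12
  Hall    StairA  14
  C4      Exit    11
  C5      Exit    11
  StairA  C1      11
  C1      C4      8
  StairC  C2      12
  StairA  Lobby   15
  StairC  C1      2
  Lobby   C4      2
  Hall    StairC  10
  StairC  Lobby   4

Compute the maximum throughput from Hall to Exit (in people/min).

22

Augment Hall→StairA→Lobby→C4→Exit: bottleneck 2, flow now 2.
Augment Hall→StairA→C1→C4→Exit: bottleneck 8, flow now 10.
Augment Hall→StairA→C1→C5→Exit: bottleneck 3, flow now 13.
Augment Hall→StairC→C2→C4→Exit: bottleneck 1, flow now 14.
Augment Hall→StairC→C2→C5→Exit: bottleneck 8, flow now 22.
No augmenting path remains; maximum flow = 22.
In the residual graph, reachable from Hall: {Hall, StairA, StairC, C2, Lobby, C1, C4, C5}.
Min-cut edges: C4→Exit (11), C5→Exit (11); capacity 11 + 11 = 22.
This cut is saturated, so no flow can exceed 22.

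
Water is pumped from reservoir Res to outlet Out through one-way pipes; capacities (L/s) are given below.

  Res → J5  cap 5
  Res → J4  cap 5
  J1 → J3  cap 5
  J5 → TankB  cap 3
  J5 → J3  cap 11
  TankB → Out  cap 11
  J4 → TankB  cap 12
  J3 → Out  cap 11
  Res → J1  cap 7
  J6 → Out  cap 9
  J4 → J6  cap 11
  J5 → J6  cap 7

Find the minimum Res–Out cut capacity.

Augment Res→J4→J6→Out: bottleneck 5, flow now 5.
Augment Res→J1→J3→Out: bottleneck 5, flow now 10.
Augment Res→J5→J3→Out: bottleneck 5, flow now 15.
No augmenting path remains; maximum flow = 15.
By max-flow min-cut, the minimum cut capacity equals the max flow.
In the residual graph, reachable from Res: {Res, J1}.
Min-cut edges: Res→J4 (5), Res→J5 (5), J1→J3 (5); capacity 5 + 5 + 5 = 15.

15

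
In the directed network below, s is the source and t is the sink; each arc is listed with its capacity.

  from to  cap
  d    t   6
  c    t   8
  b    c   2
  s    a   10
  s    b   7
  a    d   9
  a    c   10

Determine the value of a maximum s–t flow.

12

Augment s→a→c→t: bottleneck 8, flow now 8.
Augment s→a→d→t: bottleneck 2, flow now 10.
Augment s→b→c→a→d→t: bottleneck 2, flow now 12. (uses reverse residual edge)
No augmenting path remains; maximum flow = 12.
In the residual graph, reachable from s: {s, b}.
Min-cut edges: s→a (10), b→c (2); capacity 10 + 2 = 12.
This cut is saturated, so no flow can exceed 12.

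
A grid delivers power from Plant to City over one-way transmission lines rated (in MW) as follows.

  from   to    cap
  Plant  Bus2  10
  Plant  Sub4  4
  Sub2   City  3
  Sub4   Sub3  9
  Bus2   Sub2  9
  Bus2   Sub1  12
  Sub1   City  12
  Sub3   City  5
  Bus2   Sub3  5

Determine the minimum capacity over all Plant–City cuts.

Augment Plant→Bus2→Sub3→City: bottleneck 5, flow now 5.
Augment Plant→Bus2→Sub2→City: bottleneck 3, flow now 8.
Augment Plant→Bus2→Sub1→City: bottleneck 2, flow now 10.
Augment Plant→Sub4→Sub3→Bus2→Sub1→City: bottleneck 4, flow now 14. (uses reverse residual edge)
No augmenting path remains; maximum flow = 14.
By max-flow min-cut, the minimum cut capacity equals the max flow.
In the residual graph, reachable from Plant: {Plant}.
Min-cut edges: Plant→Bus2 (10), Plant→Sub4 (4); capacity 10 + 4 = 14.

14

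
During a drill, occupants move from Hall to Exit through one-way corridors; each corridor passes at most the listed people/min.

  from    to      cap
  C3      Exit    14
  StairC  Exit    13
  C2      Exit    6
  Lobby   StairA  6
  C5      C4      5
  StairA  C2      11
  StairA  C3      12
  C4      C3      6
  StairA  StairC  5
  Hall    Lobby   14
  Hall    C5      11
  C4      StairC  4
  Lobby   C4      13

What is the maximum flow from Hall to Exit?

16

Augment Hall→C5→C4→C3→Exit: bottleneck 5, flow now 5.
Augment Hall→Lobby→StairA→C3→Exit: bottleneck 6, flow now 11.
Augment Hall→Lobby→C4→C3→Exit: bottleneck 1, flow now 12.
Augment Hall→Lobby→C4→StairC→Exit: bottleneck 4, flow now 16.
No augmenting path remains; maximum flow = 16.
In the residual graph, reachable from Hall: {Hall, C5, Lobby, C4}.
Min-cut edges: Lobby→StairA (6), C4→C3 (6), C4→StairC (4); capacity 6 + 6 + 4 = 16.
This cut is saturated, so no flow can exceed 16.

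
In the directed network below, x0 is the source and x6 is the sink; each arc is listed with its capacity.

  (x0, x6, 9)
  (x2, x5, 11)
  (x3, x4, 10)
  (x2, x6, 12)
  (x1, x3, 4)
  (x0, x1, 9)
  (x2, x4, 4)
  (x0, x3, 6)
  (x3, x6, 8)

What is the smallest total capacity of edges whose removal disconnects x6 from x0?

Augment x0→x6: bottleneck 9, flow now 9.
Augment x0→x3→x6: bottleneck 6, flow now 15.
Augment x0→x1→x3→x6: bottleneck 2, flow now 17.
No augmenting path remains; maximum flow = 17.
By max-flow min-cut, the minimum cut capacity equals the max flow.
In the residual graph, reachable from x0: {x0, x1, x3, x4}.
Min-cut edges: x0→x6 (9), x3→x6 (8); capacity 9 + 8 = 17.

17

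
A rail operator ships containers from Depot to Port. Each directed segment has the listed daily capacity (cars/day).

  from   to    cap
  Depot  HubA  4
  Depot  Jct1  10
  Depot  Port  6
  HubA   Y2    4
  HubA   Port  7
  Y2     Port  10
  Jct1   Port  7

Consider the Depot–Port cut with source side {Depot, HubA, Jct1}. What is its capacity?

24

Edges leaving {Depot, HubA, Jct1}: Depot→Port (6), HubA→Y2 (4), HubA→Port (7), Jct1→Port (7).
Cut capacity = 6 + 4 + 7 + 7 = 24.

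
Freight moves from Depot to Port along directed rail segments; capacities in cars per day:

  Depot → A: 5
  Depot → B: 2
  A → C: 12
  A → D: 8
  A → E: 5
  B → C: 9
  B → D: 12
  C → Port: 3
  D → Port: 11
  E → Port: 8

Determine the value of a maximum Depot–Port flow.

Augment Depot→A→C→Port: bottleneck 3, flow now 3.
Augment Depot→A→D→Port: bottleneck 2, flow now 5.
Augment Depot→B→D→Port: bottleneck 2, flow now 7.
No augmenting path remains; maximum flow = 7.
In the residual graph, reachable from Depot: {Depot}.
Min-cut edges: Depot→A (5), Depot→B (2); capacity 5 + 2 = 7.
This cut is saturated, so no flow can exceed 7.

7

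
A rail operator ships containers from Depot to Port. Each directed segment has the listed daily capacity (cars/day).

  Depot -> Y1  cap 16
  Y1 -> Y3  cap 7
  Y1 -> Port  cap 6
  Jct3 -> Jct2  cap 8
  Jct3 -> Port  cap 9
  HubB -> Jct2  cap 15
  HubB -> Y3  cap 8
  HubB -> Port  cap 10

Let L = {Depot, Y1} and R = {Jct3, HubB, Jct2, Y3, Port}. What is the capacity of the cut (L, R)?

13

Edges leaving {Depot, Y1}: Y1→Y3 (7), Y1→Port (6).
Cut capacity = 7 + 6 = 13.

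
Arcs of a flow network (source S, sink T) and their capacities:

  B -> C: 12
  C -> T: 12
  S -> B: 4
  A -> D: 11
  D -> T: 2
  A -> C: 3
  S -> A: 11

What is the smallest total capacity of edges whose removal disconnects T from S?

9

Augment S→A→C→T: bottleneck 3, flow now 3.
Augment S→A→D→T: bottleneck 2, flow now 5.
Augment S→B→C→T: bottleneck 4, flow now 9.
No augmenting path remains; maximum flow = 9.
By max-flow min-cut, the minimum cut capacity equals the max flow.
In the residual graph, reachable from S: {S, A, D}.
Min-cut edges: S→B (4), A→C (3), D→T (2); capacity 4 + 3 + 2 = 9.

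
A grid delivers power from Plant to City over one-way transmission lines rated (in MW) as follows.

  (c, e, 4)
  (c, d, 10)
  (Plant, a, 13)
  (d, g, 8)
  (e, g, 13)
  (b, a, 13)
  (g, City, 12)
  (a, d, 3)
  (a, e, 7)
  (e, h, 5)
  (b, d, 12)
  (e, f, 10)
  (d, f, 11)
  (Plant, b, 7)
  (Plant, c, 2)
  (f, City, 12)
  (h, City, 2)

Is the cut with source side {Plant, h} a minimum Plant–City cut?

Given cut capacity: 13 + 7 + 2 + 2 = 24.
Augment Plant→a→d→f→City: bottleneck 3, flow now 3.
Augment Plant→a→e→f→City: bottleneck 7, flow now 10.
Augment Plant→b→d→f→City: bottleneck 2, flow now 12.
Augment Plant→b→d→g→City: bottleneck 5, flow now 17.
Augment Plant→c→d→g→City: bottleneck 2, flow now 19.
No augmenting path remains; maximum flow = 19.
In the residual graph, reachable from Plant: {Plant, a}.
Min-cut edges: Plant→b (7), Plant→c (2), a→d (3), a→e (7); capacity 7 + 2 + 3 + 7 = 19.
Cut capacity 24 exceeds the max flow 19, so it is not minimum.

No — its capacity is 24, but the minimum cut has capacity 19.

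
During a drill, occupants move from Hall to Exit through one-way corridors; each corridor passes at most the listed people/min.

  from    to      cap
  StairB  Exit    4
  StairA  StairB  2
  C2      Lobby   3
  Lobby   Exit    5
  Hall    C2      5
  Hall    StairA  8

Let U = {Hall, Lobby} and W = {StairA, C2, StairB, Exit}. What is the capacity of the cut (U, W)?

Edges leaving {Hall, Lobby}: Hall→StairA (8), Hall→C2 (5), Lobby→Exit (5).
Cut capacity = 8 + 5 + 5 = 18.

18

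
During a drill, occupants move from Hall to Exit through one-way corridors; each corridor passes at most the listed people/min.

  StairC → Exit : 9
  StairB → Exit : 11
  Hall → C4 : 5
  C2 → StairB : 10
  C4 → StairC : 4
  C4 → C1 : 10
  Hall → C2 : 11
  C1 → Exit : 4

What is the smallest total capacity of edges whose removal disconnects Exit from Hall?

Augment Hall→C4→C1→Exit: bottleneck 4, flow now 4.
Augment Hall→C4→StairC→Exit: bottleneck 1, flow now 5.
Augment Hall→C2→StairB→Exit: bottleneck 10, flow now 15.
No augmenting path remains; maximum flow = 15.
By max-flow min-cut, the minimum cut capacity equals the max flow.
In the residual graph, reachable from Hall: {Hall, C2}.
Min-cut edges: Hall→C4 (5), C2→StairB (10); capacity 5 + 10 = 15.

15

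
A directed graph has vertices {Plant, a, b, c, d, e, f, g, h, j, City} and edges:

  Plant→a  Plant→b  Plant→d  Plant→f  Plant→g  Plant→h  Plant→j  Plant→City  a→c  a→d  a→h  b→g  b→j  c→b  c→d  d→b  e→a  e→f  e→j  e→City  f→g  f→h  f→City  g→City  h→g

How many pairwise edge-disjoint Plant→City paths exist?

Assign every edge capacity 1; by Menger, the answer equals the max flow.
Path Plant→City (+1); total 1.
Path Plant→f→City (+1); total 2.
Path Plant→g→City (+1); total 3.
No residual Plant→City path; max flow = 3.
Certifying cut of size 3: {Plant→City, Plant→f, g→City}.

3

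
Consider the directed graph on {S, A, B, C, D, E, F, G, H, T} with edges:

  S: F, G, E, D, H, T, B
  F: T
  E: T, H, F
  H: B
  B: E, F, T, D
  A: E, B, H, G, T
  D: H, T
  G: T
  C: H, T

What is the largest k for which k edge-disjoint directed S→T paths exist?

Assign every edge capacity 1; by Menger, the answer equals the max flow.
Path S→T (+1); total 1.
Path S→B→T (+1); total 2.
Path S→D→T (+1); total 3.
Path S→E→T (+1); total 4.
Path S→F→T (+1); total 5.
Path S→G→T (+1); total 6.
No residual S→T path; max flow = 6.
Certifying cut of size 6: {B→T, D→T, E→T, F→T, S→G, S→T}.

6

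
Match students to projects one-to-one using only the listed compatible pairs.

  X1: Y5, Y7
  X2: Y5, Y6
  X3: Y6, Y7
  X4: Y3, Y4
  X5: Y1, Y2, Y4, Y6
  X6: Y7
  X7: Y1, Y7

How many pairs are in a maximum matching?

Unit-capacity flow: source→left, listed edges, right→sink; max matching = max flow.
Augmenting path X1→Y5 (+1); matched 1.
Augmenting path X2→Y6 (+1); matched 2.
Augmenting path X3→Y7 (+1); matched 3.
Augmenting path X4→Y3 (+1); matched 4.
Augmenting path X5→Y1 (+1); matched 5.
Augmenting path X7→Y1→X5→Y2 (+1); matched 6.
No augmenting path remains; maximum matching = 6.
König certificate: {X4, X5, X7, Y5, Y6, Y7} is a vertex cover of size 6 (every listed pair touches it), so no matching can be larger.

6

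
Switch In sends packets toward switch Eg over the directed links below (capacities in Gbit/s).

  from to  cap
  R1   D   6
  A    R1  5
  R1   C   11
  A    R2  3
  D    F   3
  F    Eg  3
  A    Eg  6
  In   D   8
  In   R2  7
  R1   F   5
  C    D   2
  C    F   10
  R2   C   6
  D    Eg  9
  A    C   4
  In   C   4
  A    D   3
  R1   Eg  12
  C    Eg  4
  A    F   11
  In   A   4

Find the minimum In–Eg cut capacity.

20

Augment In→A→Eg: bottleneck 4, flow now 4.
Augment In→C→Eg: bottleneck 4, flow now 8.
Augment In→D→Eg: bottleneck 8, flow now 16.
Augment In→R2→C→D→Eg: bottleneck 1, flow now 17.
Augment In→R2→C→F→Eg: bottleneck 3, flow now 20.
No augmenting path remains; maximum flow = 20.
By max-flow min-cut, the minimum cut capacity equals the max flow.
In the residual graph, reachable from In: {In, R2, C, D, F}.
Min-cut edges: In→A (4), C→Eg (4), D→Eg (9), F→Eg (3); capacity 4 + 4 + 9 + 3 = 20.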